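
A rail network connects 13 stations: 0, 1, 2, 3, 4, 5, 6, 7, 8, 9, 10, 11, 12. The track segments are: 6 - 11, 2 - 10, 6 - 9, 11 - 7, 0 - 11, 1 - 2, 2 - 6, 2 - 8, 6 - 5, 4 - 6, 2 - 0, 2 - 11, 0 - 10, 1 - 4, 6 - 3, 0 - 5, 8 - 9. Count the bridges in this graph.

The edges on the cycle 2-6-9-8-2 are not bridges since each lies on that cycle.
But removing 7 - 11 disconnects 7 from 11; removing 6 - 3 disconnects 6 from 3 — these are bridges.
That makes 2 bridges.

2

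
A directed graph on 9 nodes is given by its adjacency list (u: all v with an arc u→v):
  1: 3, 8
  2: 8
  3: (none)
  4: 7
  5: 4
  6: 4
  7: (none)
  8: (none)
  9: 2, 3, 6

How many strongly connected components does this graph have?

9

{2} is an SCC by itself.
{6} is an SCC by itself.
{1} is an SCC by itself.
{4} is an SCC by itself.
{5} is an SCC by itself.
(and 4 more singleton SCCs)
That gives 9 strongly connected components.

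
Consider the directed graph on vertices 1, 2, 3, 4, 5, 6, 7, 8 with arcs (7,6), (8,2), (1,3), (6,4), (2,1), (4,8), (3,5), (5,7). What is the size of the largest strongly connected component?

8

{1, 2, 3, 4, 5, 6, 7, 8} are all mutually reachable — one SCC of size 8.
The largest has 8 vertices.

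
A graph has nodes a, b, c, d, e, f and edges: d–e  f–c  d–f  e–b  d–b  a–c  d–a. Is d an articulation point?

Yes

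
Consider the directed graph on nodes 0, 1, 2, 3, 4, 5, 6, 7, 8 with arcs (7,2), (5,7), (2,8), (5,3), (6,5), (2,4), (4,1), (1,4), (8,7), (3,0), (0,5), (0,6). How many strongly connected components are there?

{0, 3, 5, 6} are all mutually reachable — one SCC of size 4.
{2, 7, 8} are all mutually reachable — one SCC of size 3.
{1, 4} are all mutually reachable — one SCC of size 2.
That gives 3 strongly connected components.

3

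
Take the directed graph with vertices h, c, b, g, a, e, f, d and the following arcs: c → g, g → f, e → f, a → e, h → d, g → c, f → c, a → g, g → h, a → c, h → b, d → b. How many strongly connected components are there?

{c, f, g} are all mutually reachable — one SCC of size 3.
{d} is an SCC by itself.
{a} is an SCC by itself.
{b} is an SCC by itself.
{h} is an SCC by itself.
(and 1 more singleton SCC)
That gives 6 strongly connected components.

6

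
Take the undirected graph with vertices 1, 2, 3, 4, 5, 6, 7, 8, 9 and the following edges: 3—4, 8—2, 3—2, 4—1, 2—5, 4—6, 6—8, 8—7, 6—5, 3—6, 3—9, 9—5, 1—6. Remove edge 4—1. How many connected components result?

4 and 1 are still connected via 4-6-1, so the component count stays at 1.

1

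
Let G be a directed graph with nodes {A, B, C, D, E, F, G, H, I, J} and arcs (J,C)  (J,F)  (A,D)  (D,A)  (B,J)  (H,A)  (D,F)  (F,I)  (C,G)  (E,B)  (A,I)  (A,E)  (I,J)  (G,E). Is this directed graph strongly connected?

There is no directed path from A to H, so the graph is not strongly connected.

No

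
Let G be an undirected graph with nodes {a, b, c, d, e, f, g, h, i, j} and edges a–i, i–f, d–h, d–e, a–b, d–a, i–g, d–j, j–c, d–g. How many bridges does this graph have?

6

The edges on the cycle d-a-i-g-d are not bridges since each lies on that cycle.
But removing f–i disconnects f from i; removing d–h disconnects d from h; removing d–e disconnects d from e; removing c–j disconnects c from j — these are bridges.
In total 6 edges are bridges.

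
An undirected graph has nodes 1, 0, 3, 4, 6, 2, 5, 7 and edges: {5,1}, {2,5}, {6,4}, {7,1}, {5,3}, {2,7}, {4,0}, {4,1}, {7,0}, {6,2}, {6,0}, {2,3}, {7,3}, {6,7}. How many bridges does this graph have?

0

The edges on the cycle 6-2-5-1-4-6 are not bridges since each lies on that cycle.
Every edge lies on some cycle, so there are no bridges.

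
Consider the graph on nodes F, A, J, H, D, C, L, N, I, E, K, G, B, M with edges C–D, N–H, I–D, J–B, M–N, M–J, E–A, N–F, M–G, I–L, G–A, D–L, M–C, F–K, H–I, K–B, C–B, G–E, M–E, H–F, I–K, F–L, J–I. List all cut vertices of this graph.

M

Removing M increases the component count from 1 to 2, so M is a cut vertex.
By contrast removing H leaves 1 component; it is not a cut vertex. No other vertex is a cut vertex either.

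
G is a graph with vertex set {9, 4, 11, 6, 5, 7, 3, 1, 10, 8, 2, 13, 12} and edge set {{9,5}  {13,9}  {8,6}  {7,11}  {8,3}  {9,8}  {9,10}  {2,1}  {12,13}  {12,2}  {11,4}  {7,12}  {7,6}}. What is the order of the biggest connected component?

Starting from 1 we can reach 1, 2, 3, 4, 5, 6, 7, 8, 9, 10, 11, 12, 13. That is one component of size 13.
The largest has 13 vertices.

13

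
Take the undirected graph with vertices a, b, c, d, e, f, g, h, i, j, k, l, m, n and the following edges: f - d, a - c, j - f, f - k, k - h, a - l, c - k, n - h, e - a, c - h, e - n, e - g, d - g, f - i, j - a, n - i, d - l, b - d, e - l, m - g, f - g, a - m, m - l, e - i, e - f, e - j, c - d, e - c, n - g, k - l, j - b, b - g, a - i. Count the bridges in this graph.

0

The edges on the cycle e-n-h-k-c-e are not bridges since each lies on that cycle.
Every edge lies on some cycle, so there are no bridges.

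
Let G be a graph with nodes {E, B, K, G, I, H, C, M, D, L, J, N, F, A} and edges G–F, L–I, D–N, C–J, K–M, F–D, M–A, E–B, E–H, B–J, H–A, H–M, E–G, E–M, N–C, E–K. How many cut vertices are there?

Removing E increases the component count from 2 to 3, so E is a cut vertex.
By contrast removing D leaves 2 components; it is not a cut vertex. No other vertex is a cut vertex either.

1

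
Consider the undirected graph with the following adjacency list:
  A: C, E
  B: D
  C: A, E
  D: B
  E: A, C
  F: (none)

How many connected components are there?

3

F is isolated — a component by itself.
Starting from B we can reach B, D. That is one component of size 2.
Starting from A we can reach A, C, E. That is one component of size 3.
Total: 3 components.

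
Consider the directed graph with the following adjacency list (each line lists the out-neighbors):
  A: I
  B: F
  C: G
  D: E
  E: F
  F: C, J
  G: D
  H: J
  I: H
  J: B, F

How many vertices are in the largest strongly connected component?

{B, C, D, E, F, G, J} are all mutually reachable — one SCC of size 7.
{A} is an SCC by itself.
{H} is an SCC by itself.
{I} is an SCC by itself.
The largest has 7 vertices.

7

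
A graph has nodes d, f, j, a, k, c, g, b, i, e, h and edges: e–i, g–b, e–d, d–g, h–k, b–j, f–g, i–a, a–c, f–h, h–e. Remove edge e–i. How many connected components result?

Before removal there is 1 component.
e–i is a bridge — removing it separates e's side from i's side.
After removal: 2 components.

2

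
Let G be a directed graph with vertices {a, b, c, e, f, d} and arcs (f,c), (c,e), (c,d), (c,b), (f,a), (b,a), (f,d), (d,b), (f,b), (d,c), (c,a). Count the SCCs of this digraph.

{c, d} are all mutually reachable — one SCC of size 2.
{b} is an SCC by itself.
{f} is an SCC by itself.
{e} is an SCC by itself.
{a} is an SCC by itself.
That gives 5 strongly connected components.

5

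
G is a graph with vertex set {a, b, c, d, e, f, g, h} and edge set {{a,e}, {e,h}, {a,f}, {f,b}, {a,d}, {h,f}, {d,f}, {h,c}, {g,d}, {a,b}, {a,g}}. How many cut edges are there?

The edges on the cycle a-g-d-a are not bridges since each lies on that cycle.
But removing c - h disconnects c from h — this is a bridge.

1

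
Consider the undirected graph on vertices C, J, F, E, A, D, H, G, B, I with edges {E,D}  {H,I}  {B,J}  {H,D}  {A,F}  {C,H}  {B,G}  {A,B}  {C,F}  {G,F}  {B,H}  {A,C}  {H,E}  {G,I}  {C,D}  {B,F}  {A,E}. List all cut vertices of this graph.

B

Removing B increases the component count from 1 to 2, so B is a cut vertex.
By contrast removing H leaves 1 component; it is not a cut vertex. No other vertex is a cut vertex either.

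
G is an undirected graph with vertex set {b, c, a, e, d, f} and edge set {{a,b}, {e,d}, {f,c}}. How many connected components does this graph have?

Starting from a we can reach a, b. That is one component of size 2.
Starting from c we can reach c, f. That is one component of size 2.
Starting from d we can reach d, e. That is one component of size 2.
Total: 3 components.

3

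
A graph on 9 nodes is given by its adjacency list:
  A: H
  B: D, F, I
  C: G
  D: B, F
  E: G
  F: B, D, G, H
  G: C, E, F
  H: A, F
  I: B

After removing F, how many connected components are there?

With F gone, the remaining components are: {A, H}; {B, D, I}; {C, E, G}.
That is 3 components.

3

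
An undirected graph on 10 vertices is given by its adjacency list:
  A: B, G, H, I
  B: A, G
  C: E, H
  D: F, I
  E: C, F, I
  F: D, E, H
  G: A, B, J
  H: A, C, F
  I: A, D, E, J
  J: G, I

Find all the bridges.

The edges on the cycle A-G-B-A are not bridges since each lies on that cycle.
Every edge lies on some cycle, so there are no bridges.

none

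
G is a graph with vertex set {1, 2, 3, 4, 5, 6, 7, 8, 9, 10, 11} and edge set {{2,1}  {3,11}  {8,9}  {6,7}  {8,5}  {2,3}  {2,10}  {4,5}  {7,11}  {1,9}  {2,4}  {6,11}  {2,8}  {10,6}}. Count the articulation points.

Removing 2 increases the component count from 1 to 2, so 2 is a cut vertex.
By contrast removing 6 leaves 1 component; it is not a cut vertex. No other vertex is a cut vertex either.

1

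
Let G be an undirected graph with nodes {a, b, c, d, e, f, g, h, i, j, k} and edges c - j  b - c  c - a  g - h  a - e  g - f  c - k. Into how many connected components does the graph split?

d is isolated — a component by itself.
i is isolated — a component by itself.
Starting from f we can reach f, g, h. That is one component of size 3.
Starting from a we can reach a, b, c, e, j, k. That is one component of size 6.
Total: 4 components.

4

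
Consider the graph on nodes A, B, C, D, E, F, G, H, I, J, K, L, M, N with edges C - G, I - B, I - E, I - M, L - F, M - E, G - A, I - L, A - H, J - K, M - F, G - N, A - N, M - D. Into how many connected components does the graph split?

3

Starting from J we can reach J, K. That is one component of size 2.
Starting from A we can reach A, C, G, H, N. That is one component of size 5.
Starting from B we can reach B, D, E, F, I, L, M. That is one component of size 7.
Total: 3 components.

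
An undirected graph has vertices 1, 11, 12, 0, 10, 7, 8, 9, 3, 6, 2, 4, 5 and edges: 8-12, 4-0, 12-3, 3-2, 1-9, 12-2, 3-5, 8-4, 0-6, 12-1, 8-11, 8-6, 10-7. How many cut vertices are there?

Removing 1 increases the component count from 2 to 3, so 1 is a cut vertex.
Removing 3 increases the component count from 2 to 3, so 3 is a cut vertex.
Removing 8 increases the component count from 2 to 4, so 8 is a cut vertex.
Likewise 12 is a cut vertex.
By contrast removing 5 leaves 2 components; it is not a cut vertex. No other vertex is a cut vertex either.

4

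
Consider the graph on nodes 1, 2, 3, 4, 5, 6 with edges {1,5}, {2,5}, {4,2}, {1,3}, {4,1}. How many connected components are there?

6 is isolated — a component by itself.
Starting from 1 we can reach 1, 2, 3, 4, 5. That is one component of size 5.
Total: 2 components.

2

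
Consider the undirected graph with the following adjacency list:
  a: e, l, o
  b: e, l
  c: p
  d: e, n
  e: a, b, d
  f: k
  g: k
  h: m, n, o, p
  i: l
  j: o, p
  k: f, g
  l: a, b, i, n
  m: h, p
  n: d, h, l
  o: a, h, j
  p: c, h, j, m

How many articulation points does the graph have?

Removing k increases the component count from 2 to 3, so k is a cut vertex.
Removing l increases the component count from 2 to 3, so l is a cut vertex.
Removing p increases the component count from 2 to 3, so p is a cut vertex.
By contrast removing g leaves 2 components; it is not a cut vertex. No other vertex is a cut vertex either.

3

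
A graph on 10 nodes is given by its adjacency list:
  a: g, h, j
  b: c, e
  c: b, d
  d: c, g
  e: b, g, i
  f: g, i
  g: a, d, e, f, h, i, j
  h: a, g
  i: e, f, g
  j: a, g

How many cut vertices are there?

Removing g increases the component count from 1 to 2, so g is a cut vertex.
By contrast removing i leaves 1 component; it is not a cut vertex. No other vertex is a cut vertex either.

1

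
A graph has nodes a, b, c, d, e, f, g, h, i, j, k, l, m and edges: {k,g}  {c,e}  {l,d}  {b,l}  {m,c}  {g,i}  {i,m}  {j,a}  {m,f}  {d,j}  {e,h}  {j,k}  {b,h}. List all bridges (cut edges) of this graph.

a-j, f-m

The edges on the cycle b-l-d-j-k-g-i-m-c-e-h-b are not bridges since each lies on that cycle.
But removing f–m disconnects f from m; removing a–j disconnects a from j — these are bridges.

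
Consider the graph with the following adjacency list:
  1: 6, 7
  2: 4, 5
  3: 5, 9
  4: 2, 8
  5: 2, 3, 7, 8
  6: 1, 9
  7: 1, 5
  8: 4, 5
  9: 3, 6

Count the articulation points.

1

Removing 5 increases the component count from 1 to 2, so 5 is a cut vertex.
By contrast removing 8 leaves 1 component; it is not a cut vertex. No other vertex is a cut vertex either.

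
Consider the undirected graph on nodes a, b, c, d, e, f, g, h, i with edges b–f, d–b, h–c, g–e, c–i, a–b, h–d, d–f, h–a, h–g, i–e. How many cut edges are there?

0

The edges on the cycle h-c-i-e-g-h are not bridges since each lies on that cycle.
Every edge lies on some cycle, so there are no bridges.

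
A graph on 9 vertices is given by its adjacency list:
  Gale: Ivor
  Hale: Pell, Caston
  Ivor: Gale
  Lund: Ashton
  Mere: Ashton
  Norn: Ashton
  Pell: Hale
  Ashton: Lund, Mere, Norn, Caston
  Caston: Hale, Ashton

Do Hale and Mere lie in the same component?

Yes

From Hale we can reach Hale, Lund, Mere, Norn, Pell, Ashton, Caston, which includes Mere.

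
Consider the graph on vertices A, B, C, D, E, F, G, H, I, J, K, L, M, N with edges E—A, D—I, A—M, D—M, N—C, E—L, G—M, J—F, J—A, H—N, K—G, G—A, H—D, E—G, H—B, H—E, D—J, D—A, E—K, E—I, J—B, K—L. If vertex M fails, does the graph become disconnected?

Deleting M leaves 1 component (was 1) (its neighbors A, D, G remain connected to each other), so M is not a cut vertex.

No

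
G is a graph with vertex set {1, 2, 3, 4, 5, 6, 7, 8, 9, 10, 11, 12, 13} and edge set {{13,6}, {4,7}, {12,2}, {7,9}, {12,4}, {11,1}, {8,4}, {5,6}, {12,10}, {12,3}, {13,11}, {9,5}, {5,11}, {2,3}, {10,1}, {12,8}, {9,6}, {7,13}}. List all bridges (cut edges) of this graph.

none

The edges on the cycle 12-2-3-12 are not bridges since each lies on that cycle.
Every edge lies on some cycle, so there are no bridges.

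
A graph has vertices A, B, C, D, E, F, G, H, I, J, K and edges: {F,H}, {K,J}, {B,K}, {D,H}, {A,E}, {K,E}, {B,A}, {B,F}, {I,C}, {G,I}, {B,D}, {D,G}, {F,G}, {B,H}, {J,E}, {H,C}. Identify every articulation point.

Removing B increases the component count from 1 to 2, so B is a cut vertex.
By contrast removing F leaves 1 component; it is not a cut vertex. No other vertex is a cut vertex either.

B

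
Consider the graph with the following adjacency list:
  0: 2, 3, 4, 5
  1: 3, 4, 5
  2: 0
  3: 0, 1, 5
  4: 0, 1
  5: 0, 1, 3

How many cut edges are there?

1

The edges on the cycle 0-3-5-0 are not bridges since each lies on that cycle.
But removing 2-0 disconnects 2 from 0 — this is a bridge.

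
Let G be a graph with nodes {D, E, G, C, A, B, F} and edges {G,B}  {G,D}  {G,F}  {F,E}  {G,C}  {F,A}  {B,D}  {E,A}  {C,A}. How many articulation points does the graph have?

1

Removing G increases the component count from 1 to 2, so G is a cut vertex.
By contrast removing C leaves 1 component; it is not a cut vertex. No other vertex is a cut vertex either.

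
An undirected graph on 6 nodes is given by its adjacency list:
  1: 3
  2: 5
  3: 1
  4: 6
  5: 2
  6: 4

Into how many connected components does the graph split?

Starting from 2 we can reach 2, 5. That is one component of size 2.
Starting from 4 we can reach 4, 6. That is one component of size 2.
Starting from 1 we can reach 1, 3. That is one component of size 2.
Total: 3 components.

3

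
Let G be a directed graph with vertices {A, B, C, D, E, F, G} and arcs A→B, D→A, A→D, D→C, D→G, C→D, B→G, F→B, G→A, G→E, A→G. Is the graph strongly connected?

There is no directed path from E to B, so the graph is not strongly connected.

No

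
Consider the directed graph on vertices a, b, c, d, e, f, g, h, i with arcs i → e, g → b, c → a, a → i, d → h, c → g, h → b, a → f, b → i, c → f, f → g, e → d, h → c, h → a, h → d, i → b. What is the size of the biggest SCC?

{a, b, c, d, e, f, g, h, i} are all mutually reachable — one SCC of size 9.
The largest has 9 vertices.

9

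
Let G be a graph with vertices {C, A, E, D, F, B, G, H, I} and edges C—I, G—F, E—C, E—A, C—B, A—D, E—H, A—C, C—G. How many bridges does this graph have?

6

The edges on the cycle E-A-C-E are not bridges since each lies on that cycle.
But removing G—F disconnects G from F; removing B—C disconnects B from C; removing A—D disconnects A from D; removing C—G disconnects C from G — these are bridges.
In total 6 edges are bridges.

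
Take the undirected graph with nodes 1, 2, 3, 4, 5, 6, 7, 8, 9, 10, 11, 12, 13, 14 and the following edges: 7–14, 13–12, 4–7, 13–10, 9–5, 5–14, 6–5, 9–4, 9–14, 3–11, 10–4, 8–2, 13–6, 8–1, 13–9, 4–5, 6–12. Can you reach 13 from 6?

From 6 we can reach 4, 5, 6, 7, 9, 10, 12, 13, 14, which includes 13.

Yes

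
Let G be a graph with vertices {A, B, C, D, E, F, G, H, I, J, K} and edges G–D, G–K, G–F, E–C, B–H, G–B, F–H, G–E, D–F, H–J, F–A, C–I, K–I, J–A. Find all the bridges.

The edges on the cycle G-B-H-J-A-F-G are not bridges since each lies on that cycle.
Every edge lies on some cycle, so there are no bridges.

none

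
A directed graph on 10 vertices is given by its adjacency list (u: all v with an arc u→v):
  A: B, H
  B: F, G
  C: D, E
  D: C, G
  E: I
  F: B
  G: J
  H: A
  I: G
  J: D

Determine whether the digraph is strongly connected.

There is no directed path from F to H, so the graph is not strongly connected.

No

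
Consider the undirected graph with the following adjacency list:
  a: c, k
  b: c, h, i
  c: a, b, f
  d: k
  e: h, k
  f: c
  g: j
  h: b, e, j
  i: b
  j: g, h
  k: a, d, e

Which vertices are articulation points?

b, c, h, j, k

Removing b increases the component count from 1 to 2, so b is a cut vertex.
Removing c increases the component count from 1 to 2, so c is a cut vertex.
Removing h increases the component count from 1 to 2, so h is a cut vertex.
Likewise j, k are cut vertices.
By contrast removing a leaves 1 component; it is not a cut vertex. No other vertex is a cut vertex either.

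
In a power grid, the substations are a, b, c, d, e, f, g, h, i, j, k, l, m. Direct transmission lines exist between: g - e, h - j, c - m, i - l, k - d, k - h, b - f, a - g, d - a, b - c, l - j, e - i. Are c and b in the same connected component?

From c we can reach b, c, f, m, which includes b.

Yes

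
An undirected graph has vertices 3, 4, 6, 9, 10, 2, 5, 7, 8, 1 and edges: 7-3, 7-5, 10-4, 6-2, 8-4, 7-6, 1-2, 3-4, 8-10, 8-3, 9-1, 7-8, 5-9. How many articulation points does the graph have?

1

Removing 7 increases the component count from 1 to 2, so 7 is a cut vertex.
By contrast removing 5 leaves 1 component; it is not a cut vertex. No other vertex is a cut vertex either.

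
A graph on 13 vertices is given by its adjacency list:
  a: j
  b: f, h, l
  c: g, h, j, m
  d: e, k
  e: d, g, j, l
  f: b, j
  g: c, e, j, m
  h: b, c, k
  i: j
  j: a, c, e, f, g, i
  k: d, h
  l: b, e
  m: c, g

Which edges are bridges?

a-j, i-j

The edges on the cycle l-e-j-g-m-c-h-b-l are not bridges since each lies on that cycle.
But removing j-i disconnects j from i; removing j-a disconnects j from a — these are bridges.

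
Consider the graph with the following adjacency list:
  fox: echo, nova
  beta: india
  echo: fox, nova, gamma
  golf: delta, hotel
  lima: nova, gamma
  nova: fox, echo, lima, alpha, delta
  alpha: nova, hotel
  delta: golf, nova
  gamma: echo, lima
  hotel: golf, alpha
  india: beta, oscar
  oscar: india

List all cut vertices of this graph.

nova, india

Removing nova increases the component count from 2 to 3, so nova is a cut vertex.
Removing india increases the component count from 2 to 3, so india is a cut vertex.
By contrast removing lima leaves 2 components; it is not a cut vertex. No other vertex is a cut vertex either.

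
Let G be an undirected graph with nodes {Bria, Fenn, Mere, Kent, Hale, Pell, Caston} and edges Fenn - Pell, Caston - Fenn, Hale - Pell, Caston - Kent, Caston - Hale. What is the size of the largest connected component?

Mere is isolated — a component by itself.
Bria is isolated — a component by itself.
Starting from Fenn we can reach Fenn, Hale, Kent, Pell, Caston. That is one component of size 5.
The largest has 5 vertices.

5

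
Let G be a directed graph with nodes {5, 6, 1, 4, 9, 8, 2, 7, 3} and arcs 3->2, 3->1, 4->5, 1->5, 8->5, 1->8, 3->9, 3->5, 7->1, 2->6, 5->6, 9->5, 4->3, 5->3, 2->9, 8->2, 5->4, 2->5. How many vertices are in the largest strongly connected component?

7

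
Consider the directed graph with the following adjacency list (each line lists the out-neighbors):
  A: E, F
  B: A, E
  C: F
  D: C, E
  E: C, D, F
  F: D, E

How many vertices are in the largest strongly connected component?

{C, D, E, F} are all mutually reachable — one SCC of size 4.
{A} is an SCC by itself.
{B} is an SCC by itself.
The largest has 4 vertices.

4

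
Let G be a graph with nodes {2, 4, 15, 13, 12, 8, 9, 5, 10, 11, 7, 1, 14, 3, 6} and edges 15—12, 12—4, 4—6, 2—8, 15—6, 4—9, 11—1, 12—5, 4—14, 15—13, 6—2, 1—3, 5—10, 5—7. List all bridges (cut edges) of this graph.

1-11, 1-3, 10-5, 12-5, 13-15, 14-4, 2-6, 2-8, 4-9, 5-7

The edges on the cycle 15-12-4-6-15 are not bridges since each lies on that cycle.
But removing 9—4 disconnects 9 from 4; removing 7—5 disconnects 7 from 5; removing 1—3 disconnects 1 from 3; removing 6—2 disconnects 6 from 2 — these are bridges.
In total 10 edges are bridges.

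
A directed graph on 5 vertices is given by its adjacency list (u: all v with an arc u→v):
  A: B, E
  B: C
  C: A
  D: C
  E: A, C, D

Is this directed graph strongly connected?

Yes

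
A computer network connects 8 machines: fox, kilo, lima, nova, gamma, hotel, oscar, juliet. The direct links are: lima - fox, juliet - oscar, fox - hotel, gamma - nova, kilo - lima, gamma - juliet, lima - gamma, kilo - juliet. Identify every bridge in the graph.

fox-hotel, fox-lima, gamma-nova, juliet-oscar

The edges on the cycle kilo-lima-gamma-juliet-kilo are not bridges since each lies on that cycle.
But removing gamma - nova disconnects gamma from nova; removing juliet - oscar disconnects juliet from oscar; removing lima - fox disconnects lima from fox; removing fox - hotel disconnects fox from hotel — these are bridges.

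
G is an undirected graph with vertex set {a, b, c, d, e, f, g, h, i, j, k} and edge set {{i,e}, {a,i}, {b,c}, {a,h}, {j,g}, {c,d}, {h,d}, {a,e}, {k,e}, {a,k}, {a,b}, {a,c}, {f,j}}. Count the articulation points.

2

Removing a increases the component count from 2 to 3, so a is a cut vertex.
Removing j increases the component count from 2 to 3, so j is a cut vertex.
By contrast removing g leaves 2 components; it is not a cut vertex. No other vertex is a cut vertex either.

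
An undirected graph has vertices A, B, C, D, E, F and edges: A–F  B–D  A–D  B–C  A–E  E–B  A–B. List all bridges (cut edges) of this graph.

A-F, B-C

The edges on the cycle A-E-B-A are not bridges since each lies on that cycle.
But removing B–C disconnects B from C; removing A–F disconnects A from F — these are bridges.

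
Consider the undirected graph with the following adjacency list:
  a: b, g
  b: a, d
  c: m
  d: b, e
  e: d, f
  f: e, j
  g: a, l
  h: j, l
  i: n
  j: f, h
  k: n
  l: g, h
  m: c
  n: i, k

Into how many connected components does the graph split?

3

Starting from c we can reach c, m. That is one component of size 2.
Starting from i we can reach i, k, n. That is one component of size 3.
Starting from a we can reach a, b, d, e, f, g, h, j, l. That is one component of size 9.
Total: 3 components.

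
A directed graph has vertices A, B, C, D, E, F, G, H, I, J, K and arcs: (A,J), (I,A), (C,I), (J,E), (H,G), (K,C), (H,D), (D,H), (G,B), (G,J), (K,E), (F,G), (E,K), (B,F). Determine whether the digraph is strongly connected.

There is no directed path from I to G, so the graph is not strongly connected.

No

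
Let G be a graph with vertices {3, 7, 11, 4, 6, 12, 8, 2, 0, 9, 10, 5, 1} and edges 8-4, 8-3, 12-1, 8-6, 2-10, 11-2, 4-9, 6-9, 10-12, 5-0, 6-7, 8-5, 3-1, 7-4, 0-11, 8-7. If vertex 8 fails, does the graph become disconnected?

Yes

Deleting 8 raises the number of components from 1 to 2, so 8 is a cut vertex.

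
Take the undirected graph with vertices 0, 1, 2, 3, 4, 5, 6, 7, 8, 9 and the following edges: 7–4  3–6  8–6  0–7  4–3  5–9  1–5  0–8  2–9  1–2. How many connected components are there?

Starting from 1 we can reach 1, 2, 5, 9. That is one component of size 4.
Starting from 0 we can reach 0, 3, 4, 6, 7, 8. That is one component of size 6.
Total: 2 components.

2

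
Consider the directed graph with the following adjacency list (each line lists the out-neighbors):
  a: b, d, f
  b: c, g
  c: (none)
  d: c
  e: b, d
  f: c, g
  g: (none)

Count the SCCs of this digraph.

7

{d} is an SCC by itself.
{b} is an SCC by itself.
{c} is an SCC by itself.
{g} is an SCC by itself.
{f} is an SCC by itself.
(and 2 more singleton SCCs)
That gives 7 strongly connected components.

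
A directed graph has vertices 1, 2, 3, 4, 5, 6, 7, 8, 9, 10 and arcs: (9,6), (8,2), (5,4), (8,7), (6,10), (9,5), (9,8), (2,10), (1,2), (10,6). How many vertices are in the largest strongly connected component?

{6, 10} are all mutually reachable — one SCC of size 2.
{8} is an SCC by itself.
{7} is an SCC by itself.
{2} is an SCC by itself.
{9} is an SCC by itself.
(and 4 more singleton SCCs)
The largest has 2 vertices.

2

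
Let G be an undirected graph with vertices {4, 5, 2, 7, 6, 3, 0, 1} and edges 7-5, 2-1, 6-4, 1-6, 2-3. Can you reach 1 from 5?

The component containing 5 is {5, 7}, and 1 is not in it.

No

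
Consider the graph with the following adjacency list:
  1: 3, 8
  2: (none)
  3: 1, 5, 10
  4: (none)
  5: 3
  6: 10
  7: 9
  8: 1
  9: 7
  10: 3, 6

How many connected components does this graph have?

4

4 is isolated — a component by itself.
2 is isolated — a component by itself.
Starting from 7 we can reach 7, 9. That is one component of size 2.
Starting from 1 we can reach 1, 3, 5, 6, 8, 10. That is one component of size 6.
Total: 4 components.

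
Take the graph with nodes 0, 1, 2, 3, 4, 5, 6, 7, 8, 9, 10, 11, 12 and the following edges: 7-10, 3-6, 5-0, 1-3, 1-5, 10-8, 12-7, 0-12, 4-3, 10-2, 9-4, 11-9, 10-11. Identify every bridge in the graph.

10-2, 10-8, 3-6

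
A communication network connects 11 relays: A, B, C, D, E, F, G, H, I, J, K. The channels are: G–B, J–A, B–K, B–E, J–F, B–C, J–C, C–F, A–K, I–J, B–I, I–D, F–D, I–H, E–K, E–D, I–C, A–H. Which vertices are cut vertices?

B

Removing B increases the component count from 1 to 2, so B is a cut vertex.
By contrast removing F leaves 1 component; it is not a cut vertex. No other vertex is a cut vertex either.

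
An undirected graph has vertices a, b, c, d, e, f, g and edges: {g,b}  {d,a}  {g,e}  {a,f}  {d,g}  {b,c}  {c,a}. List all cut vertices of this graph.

a, g

Removing a increases the component count from 1 to 2, so a is a cut vertex.
Removing g increases the component count from 1 to 2, so g is a cut vertex.
By contrast removing b leaves 1 component; it is not a cut vertex. No other vertex is a cut vertex either.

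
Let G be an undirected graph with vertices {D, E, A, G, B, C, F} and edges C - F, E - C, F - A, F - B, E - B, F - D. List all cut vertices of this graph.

F

Removing F increases the component count from 2 to 4, so F is a cut vertex.
By contrast removing D leaves 2 components; it is not a cut vertex. No other vertex is a cut vertex either.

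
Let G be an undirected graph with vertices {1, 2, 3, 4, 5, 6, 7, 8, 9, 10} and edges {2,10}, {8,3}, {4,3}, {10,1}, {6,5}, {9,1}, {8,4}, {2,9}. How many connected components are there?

7 is isolated — a component by itself.
Starting from 5 we can reach 5, 6. That is one component of size 2.
Starting from 3 we can reach 3, 4, 8. That is one component of size 3.
Starting from 1 we can reach 1, 2, 9, 10. That is one component of size 4.
Total: 4 components.

4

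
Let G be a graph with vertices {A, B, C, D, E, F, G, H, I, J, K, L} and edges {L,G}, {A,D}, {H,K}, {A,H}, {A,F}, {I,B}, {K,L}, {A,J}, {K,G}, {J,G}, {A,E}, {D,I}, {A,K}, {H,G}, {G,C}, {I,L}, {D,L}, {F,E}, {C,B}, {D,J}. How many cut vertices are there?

1

Removing A increases the component count from 1 to 2, so A is a cut vertex.
By contrast removing C leaves 1 component; it is not a cut vertex. No other vertex is a cut vertex either.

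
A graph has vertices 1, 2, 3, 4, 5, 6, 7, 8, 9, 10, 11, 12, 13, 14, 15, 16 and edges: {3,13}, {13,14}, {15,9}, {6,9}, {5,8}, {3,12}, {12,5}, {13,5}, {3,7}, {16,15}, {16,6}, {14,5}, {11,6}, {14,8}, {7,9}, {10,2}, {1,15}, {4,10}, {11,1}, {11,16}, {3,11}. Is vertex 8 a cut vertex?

No

Deleting 8 leaves 2 components (was 2), so 8 is not a cut vertex.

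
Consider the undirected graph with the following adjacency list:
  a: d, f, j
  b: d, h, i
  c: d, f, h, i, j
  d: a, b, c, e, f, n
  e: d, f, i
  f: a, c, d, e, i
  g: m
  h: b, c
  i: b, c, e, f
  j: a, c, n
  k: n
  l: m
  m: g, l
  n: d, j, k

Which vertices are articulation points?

m, n

Removing m increases the component count from 2 to 3, so m is a cut vertex.
Removing n increases the component count from 2 to 3, so n is a cut vertex.
By contrast removing j leaves 2 components; it is not a cut vertex. No other vertex is a cut vertex either.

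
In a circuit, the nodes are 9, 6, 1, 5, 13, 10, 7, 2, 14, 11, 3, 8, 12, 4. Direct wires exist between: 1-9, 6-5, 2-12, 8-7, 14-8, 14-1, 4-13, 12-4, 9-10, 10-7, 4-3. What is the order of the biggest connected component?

11 is isolated — a component by itself.
Starting from 5 we can reach 5, 6. That is one component of size 2.
Starting from 2 we can reach 2, 3, 4, 12, 13. That is one component of size 5.
Starting from 1 we can reach 1, 7, 8, 9, 10, 14. That is one component of size 6.
The largest has 6 vertices.

6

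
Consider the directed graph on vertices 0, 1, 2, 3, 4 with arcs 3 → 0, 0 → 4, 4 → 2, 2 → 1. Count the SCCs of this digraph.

{4} is an SCC by itself.
{0} is an SCC by itself.
{2} is an SCC by itself.
{1} is an SCC by itself.
{3} is an SCC by itself.
That gives 5 strongly connected components.

5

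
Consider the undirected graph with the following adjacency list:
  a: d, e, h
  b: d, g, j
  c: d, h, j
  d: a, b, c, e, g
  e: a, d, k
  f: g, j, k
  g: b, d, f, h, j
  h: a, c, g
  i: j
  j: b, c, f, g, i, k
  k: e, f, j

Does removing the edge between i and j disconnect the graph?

Removing i-j leaves no path between i and j: the component count goes from 1 to 2. So it is a bridge.

Yes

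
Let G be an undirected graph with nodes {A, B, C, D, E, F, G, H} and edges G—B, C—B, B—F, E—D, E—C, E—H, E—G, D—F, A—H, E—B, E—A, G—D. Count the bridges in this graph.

0

The edges on the cycle E-A-H-E are not bridges since each lies on that cycle.
Every edge lies on some cycle, so there are no bridges.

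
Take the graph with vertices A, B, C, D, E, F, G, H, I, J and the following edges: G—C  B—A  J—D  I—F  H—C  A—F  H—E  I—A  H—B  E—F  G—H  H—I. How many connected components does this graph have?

2

Starting from D we can reach D, J. That is one component of size 2.
Starting from A we can reach A, B, C, E, F, G, H, I. That is one component of size 8.
Total: 2 components.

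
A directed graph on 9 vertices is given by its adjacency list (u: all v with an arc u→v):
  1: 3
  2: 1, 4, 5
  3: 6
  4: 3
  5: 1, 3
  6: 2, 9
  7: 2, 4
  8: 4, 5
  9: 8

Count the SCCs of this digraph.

{1, 2, 3, 4, 5, 6, 8, 9} are all mutually reachable — one SCC of size 8.
{7} is an SCC by itself.
That gives 2 strongly connected components.

2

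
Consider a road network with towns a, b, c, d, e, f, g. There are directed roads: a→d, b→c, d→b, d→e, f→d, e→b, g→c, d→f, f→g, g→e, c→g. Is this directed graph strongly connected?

There is no directed path from b to d, so the graph is not strongly connected.

No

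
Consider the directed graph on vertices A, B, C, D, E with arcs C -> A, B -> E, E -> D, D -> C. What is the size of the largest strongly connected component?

{B} is an SCC by itself.
{D} is an SCC by itself.
{E} is an SCC by itself.
{C} is an SCC by itself.
{A} is an SCC by itself.
The largest has 1 vertex.

1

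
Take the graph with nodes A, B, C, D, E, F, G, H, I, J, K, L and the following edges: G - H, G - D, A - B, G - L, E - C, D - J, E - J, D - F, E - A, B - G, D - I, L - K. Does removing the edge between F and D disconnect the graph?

Yes

Removing F - D leaves no path between F and D: the component count goes from 1 to 2. So it is a bridge.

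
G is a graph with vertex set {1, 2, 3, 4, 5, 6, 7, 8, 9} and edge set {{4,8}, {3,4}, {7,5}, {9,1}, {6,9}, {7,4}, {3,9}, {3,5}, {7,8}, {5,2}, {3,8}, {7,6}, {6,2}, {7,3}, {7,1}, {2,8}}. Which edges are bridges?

The edges on the cycle 7-3-4-7 are not bridges since each lies on that cycle.
Every edge lies on some cycle, so there are no bridges.

none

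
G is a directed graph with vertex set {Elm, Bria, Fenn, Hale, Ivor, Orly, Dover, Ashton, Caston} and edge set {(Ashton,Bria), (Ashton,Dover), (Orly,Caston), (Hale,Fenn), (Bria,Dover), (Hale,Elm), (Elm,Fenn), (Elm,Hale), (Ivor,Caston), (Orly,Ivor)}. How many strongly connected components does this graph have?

8

{Elm, Hale} are all mutually reachable — one SCC of size 2.
{Ivor} is an SCC by itself.
{Orly} is an SCC by itself.
{Ashton} is an SCC by itself.
{Dover} is an SCC by itself.
(and 3 more singleton SCCs)
That gives 8 strongly connected components.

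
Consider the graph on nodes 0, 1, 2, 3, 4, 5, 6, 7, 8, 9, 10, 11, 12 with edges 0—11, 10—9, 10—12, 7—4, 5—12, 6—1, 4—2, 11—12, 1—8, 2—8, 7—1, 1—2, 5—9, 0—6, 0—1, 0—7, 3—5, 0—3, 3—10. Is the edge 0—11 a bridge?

No

After removing 0—11, the path 0-3-10-12-11 still connects them, so the edge is not a bridge.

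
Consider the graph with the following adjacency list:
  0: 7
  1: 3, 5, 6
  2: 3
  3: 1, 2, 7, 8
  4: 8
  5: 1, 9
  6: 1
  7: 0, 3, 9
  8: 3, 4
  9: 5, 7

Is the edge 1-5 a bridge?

After removing 1-5, the path 1-3-7-9-5 still connects them, so the edge is not a bridge.

No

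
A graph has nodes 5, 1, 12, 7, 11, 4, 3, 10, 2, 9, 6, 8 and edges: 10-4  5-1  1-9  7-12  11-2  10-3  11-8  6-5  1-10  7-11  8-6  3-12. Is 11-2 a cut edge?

Yes

Removing 11-2 leaves no path between 11 and 2: the component count goes from 1 to 2. So it is a bridge.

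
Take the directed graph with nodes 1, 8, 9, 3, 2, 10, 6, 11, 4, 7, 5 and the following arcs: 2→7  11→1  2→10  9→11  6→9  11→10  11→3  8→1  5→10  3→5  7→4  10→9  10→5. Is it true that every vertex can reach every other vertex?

No

There is no directed path from 5 to 8, so the graph is not strongly connected.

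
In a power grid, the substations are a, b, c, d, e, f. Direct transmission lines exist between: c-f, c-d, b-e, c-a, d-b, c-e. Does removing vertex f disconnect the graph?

No

Deleting f leaves 1 component (was 1), so f is not a cut vertex.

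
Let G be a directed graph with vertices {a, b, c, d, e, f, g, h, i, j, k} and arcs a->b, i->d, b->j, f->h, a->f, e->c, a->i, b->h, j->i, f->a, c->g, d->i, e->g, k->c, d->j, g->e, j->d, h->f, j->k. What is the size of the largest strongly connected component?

4

{a, b, f, h} are all mutually reachable — one SCC of size 4.
{d, i, j} are all mutually reachable — one SCC of size 3.
{c, e, g} are all mutually reachable — one SCC of size 3.
{k} is an SCC by itself.
The largest has 4 vertices.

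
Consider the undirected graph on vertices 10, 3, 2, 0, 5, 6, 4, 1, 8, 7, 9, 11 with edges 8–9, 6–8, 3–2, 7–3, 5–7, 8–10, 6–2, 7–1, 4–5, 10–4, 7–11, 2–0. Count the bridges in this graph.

4

The edges on the cycle 6-8-10-4-5-7-3-2-6 are not bridges since each lies on that cycle.
But removing 1–7 disconnects 1 from 7; removing 8–9 disconnects 8 from 9; removing 11–7 disconnects 11 from 7; removing 0–2 disconnects 0 from 2 — these are bridges.
That makes 4 bridges.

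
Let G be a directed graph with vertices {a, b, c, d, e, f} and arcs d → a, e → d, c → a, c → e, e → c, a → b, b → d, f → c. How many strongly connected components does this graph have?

3

{a, b, d} are all mutually reachable — one SCC of size 3.
{c, e} are all mutually reachable — one SCC of size 2.
{f} is an SCC by itself.
That gives 3 strongly connected components.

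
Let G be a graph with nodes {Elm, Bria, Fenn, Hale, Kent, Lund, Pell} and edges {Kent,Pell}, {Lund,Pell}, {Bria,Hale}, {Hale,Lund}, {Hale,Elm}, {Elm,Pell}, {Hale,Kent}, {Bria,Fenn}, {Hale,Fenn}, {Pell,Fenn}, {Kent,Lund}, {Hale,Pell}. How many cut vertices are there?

0

Removing Bria, for instance, still leaves 1 component. No single vertex removal increases the component count — the graph has no articulation points.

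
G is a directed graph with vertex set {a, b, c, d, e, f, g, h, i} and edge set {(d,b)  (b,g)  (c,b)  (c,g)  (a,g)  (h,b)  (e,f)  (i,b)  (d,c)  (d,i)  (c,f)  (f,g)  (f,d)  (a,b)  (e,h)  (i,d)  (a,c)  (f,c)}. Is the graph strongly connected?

No

There is no directed path from i to e, so the graph is not strongly connected.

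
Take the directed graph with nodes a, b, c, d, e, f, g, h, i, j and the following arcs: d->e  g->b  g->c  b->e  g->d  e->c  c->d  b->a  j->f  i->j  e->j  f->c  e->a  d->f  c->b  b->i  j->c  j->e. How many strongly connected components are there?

4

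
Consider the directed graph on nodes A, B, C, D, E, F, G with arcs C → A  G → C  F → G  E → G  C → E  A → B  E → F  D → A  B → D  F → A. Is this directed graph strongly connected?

There is no directed path from D to G, so the graph is not strongly connected.

No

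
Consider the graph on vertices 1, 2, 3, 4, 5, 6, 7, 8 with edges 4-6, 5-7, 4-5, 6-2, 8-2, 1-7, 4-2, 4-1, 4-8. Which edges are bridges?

The edges on the cycle 4-5-7-1-4 are not bridges since each lies on that cycle.
Every edge lies on some cycle, so there are no bridges.

none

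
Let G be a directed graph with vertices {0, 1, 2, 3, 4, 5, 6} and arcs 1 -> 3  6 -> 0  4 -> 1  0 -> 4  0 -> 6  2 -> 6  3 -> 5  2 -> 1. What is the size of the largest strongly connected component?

{0, 6} are all mutually reachable — one SCC of size 2.
{2} is an SCC by itself.
{1} is an SCC by itself.
{3} is an SCC by itself.
{4} is an SCC by itself.
(and 1 more singleton SCC)
The largest has 2 vertices.

2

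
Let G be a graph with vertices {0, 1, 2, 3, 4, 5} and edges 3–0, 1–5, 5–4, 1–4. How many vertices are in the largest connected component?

3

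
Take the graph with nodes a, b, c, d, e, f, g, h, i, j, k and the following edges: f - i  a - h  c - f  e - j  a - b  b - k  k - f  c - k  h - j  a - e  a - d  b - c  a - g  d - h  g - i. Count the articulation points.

1

Removing a increases the component count from 1 to 2, so a is a cut vertex.
By contrast removing b leaves 1 component; it is not a cut vertex. No other vertex is a cut vertex either.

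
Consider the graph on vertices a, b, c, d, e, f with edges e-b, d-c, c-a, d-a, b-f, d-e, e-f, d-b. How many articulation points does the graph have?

Removing d increases the component count from 1 to 2, so d is a cut vertex.
By contrast removing a leaves 1 component; it is not a cut vertex. No other vertex is a cut vertex either.

1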